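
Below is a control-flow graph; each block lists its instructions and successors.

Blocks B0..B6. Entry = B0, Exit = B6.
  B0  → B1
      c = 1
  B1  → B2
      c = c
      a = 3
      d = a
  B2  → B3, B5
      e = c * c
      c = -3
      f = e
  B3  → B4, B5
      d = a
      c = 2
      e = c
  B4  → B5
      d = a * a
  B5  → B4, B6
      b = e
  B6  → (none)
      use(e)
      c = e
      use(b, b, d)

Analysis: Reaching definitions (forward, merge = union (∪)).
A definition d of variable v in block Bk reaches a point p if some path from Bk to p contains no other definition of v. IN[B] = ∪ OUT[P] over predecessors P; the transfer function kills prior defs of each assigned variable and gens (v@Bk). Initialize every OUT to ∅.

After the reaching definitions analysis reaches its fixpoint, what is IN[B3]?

Per-block solution:
  B0:  IN={}  OUT={c@B0}
  B1:  IN={c@B0}  OUT={a@B1, c@B1, d@B1}
  B2:  IN={a@B1, c@B1, d@B1}  OUT={a@B1, c@B2, d@B1, e@B2, f@B2}
  B3:  IN={a@B1, c@B2, d@B1, e@B2, f@B2}  OUT={a@B1, c@B3, d@B3, e@B3, f@B2}
  B4:  IN={a@B1, b@B5, c@B2, c@B3, d@B1, d@B3, d@B4, e@B2, e@B3, f@B2}  OUT={a@B1, b@B5, c@B2, c@B3, d@B4, e@B2, e@B3, f@B2}
  B5:  IN={a@B1, b@B5, c@B2, c@B3, d@B1, d@B3, d@B4, e@B2, e@B3, f@B2}  OUT={a@B1, b@B5, c@B2, c@B3, d@B1, d@B3, d@B4, e@B2, e@B3, f@B2}
  B6:  IN={a@B1, b@B5, c@B2, c@B3, d@B1, d@B3, d@B4, e@B2, e@B3, f@B2}  OUT={a@B1, b@B5, c@B6, d@B1, d@B3, d@B4, e@B2, e@B3, f@B2}

Merge at B3: IN[B3] = OUT[B2] = {a@B1, c@B2, d@B1, e@B2, f@B2}

Answer: {a@B1, c@B2, d@B1, e@B2, f@B2}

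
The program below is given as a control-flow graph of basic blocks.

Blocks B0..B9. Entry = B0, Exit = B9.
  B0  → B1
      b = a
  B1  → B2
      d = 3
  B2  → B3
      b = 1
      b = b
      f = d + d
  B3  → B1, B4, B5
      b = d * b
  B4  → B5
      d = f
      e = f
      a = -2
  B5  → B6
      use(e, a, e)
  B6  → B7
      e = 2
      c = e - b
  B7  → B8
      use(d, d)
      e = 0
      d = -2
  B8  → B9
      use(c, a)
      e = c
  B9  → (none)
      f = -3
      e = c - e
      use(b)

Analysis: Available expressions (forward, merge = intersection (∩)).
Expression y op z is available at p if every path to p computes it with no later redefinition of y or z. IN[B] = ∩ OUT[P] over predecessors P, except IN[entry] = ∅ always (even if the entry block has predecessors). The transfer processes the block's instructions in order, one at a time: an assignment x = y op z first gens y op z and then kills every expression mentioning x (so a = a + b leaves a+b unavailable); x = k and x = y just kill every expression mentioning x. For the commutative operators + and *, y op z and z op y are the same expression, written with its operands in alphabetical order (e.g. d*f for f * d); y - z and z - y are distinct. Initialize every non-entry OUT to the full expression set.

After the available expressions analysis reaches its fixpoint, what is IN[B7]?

Fixpoint table:
  B0:   IN={}   OUT={}
  B1:   IN={}   OUT={}
  B2:   IN={}   OUT={d+d}
  B3:   IN={d+d}   OUT={d+d}
  B4:   IN={d+d}   OUT={}
  B5:   IN={}   OUT={}
  B6:   IN={}   OUT={e-b}
  B7:   IN={e-b}   OUT={}
  B8:   IN={}   OUT={}
  B9:   IN={}   OUT={}

Merge at B7: IN[B7] = OUT[B6] = {e-b}

Answer: {e-b}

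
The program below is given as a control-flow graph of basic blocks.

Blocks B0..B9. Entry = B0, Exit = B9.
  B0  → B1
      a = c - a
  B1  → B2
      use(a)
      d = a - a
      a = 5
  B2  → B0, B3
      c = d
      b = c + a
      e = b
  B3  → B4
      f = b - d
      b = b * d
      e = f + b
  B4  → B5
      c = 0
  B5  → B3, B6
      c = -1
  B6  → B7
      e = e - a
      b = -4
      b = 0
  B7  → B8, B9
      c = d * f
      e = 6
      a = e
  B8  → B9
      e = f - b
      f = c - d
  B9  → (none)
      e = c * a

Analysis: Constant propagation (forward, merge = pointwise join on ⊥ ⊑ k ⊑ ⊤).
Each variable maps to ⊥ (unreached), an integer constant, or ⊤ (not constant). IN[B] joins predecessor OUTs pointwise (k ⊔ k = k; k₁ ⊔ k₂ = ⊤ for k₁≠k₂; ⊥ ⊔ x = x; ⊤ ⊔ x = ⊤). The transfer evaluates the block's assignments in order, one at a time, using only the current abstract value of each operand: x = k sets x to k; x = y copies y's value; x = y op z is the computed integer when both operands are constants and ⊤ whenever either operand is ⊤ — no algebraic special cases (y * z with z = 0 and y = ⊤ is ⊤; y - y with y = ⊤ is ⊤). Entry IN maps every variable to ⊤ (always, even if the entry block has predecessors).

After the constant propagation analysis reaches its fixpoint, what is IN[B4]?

Answer: {a: 5, b: ⊤, c: ⊤, d: ⊤, e: ⊤, f: ⊤}

Working:
Per-block solution:
  B0: | IN=(all ⊤) | OUT=(all ⊤)
  B1: | IN=(all ⊤) | OUT={a:5; rest ⊤}
  B2: | IN={a:5; rest ⊤} | OUT={a:5; rest ⊤}
  B3: | IN={a:5; rest ⊤} | OUT={a:5; rest ⊤}
  B4: | IN={a:5; rest ⊤} | OUT={a:5, c:0; rest ⊤}
  B5: | IN={a:5, c:0; rest ⊤} | OUT={a:5, c:-1; rest ⊤}
  B6: | IN={a:5, c:-1; rest ⊤} | OUT={a:5, b:0, c:-1; rest ⊤}
  B7: | IN={a:5, b:0, c:-1; rest ⊤} | OUT={a:6, b:0, e:6; rest ⊤}
  B8: | IN={a:6, b:0, e:6; rest ⊤} | OUT={a:6, b:0; rest ⊤}
  B9: | IN={a:6, b:0; rest ⊤} | OUT={a:6, b:0; rest ⊤}

Merge at B4: IN[B4] = OUT[B3] = {a: 5, b: ⊤, c: ⊤, d: ⊤, e: ⊤, f: ⊤}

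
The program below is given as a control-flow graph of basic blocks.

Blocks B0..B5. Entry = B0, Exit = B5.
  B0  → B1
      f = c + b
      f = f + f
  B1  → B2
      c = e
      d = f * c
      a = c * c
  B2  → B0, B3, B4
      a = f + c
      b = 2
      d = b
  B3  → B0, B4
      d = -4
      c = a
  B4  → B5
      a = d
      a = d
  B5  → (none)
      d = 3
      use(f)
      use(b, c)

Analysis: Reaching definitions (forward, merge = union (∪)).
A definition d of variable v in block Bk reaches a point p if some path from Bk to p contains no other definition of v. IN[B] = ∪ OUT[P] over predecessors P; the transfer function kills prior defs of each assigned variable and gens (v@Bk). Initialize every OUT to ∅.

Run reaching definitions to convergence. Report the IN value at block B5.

Fixpoint table:
  B0: | IN={a@B2, b@B2, c@B1, c@B3, d@B2, d@B3, f@B0} | OUT={a@B2, b@B2, c@B1, c@B3, d@B2, d@B3, f@B0}
  B1: | IN={a@B2, b@B2, c@B1, c@B3, d@B2, d@B3, f@B0} | OUT={a@B1, b@B2, c@B1, d@B1, f@B0}
  B2: | IN={a@B1, b@B2, c@B1, d@B1, f@B0} | OUT={a@B2, b@B2, c@B1, d@B2, f@B0}
  B3: | IN={a@B2, b@B2, c@B1, d@B2, f@B0} | OUT={a@B2, b@B2, c@B3, d@B3, f@B0}
  B4: | IN={a@B2, b@B2, c@B1, c@B3, d@B2, d@B3, f@B0} | OUT={a@B4, b@B2, c@B1, c@B3, d@B2, d@B3, f@B0}
  B5: | IN={a@B4, b@B2, c@B1, c@B3, d@B2, d@B3, f@B0} | OUT={a@B4, b@B2, c@B1, c@B3, d@B5, f@B0}

Merge at B5: IN[B5] = OUT[B4] = {a@B4, b@B2, c@B1, c@B3, d@B2, d@B3, f@B0}

Answer: {a@B4, b@B2, c@B1, c@B3, d@B2, d@B3, f@B0}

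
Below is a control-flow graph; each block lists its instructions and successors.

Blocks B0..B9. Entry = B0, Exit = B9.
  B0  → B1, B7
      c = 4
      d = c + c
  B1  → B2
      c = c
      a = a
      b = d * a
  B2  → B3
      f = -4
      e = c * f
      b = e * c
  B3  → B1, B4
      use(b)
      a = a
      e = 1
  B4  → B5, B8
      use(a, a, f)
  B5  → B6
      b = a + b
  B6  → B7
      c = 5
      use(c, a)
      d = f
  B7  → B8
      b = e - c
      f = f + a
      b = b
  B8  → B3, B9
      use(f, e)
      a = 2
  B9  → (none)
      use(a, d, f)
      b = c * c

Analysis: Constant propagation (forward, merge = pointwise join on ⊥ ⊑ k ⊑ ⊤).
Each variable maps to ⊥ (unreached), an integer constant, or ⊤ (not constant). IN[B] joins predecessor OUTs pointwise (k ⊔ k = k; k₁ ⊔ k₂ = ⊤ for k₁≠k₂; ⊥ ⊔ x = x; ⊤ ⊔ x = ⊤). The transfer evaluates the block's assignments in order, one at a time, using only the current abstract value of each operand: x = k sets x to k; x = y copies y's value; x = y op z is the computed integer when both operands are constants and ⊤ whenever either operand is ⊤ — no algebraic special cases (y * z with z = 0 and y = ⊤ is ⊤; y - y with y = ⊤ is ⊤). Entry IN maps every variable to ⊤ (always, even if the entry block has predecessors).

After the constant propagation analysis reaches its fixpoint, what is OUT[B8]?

Answer: {a: 2, b: ⊤, c: ⊤, d: ⊤, e: ⊤, f: ⊤}

Derivation:
Fixpoint table:
  B0:  IN=(all ⊤)  OUT={c:4, d:8; rest ⊤}
  B1:  IN=(all ⊤)  OUT=(all ⊤)
  B2:  IN=(all ⊤)  OUT={f:-4; rest ⊤}
  B3:  IN=(all ⊤)  OUT={e:1; rest ⊤}
  B4:  IN={e:1; rest ⊤}  OUT={e:1; rest ⊤}
  B5:  IN={e:1; rest ⊤}  OUT={e:1; rest ⊤}
  B6:  IN={e:1; rest ⊤}  OUT={c:5, e:1; rest ⊤}
  B7:  IN=(all ⊤)  OUT=(all ⊤)
  B8:  IN=(all ⊤)  OUT={a:2; rest ⊤}
  B9:  IN={a:2; rest ⊤}  OUT={a:2; rest ⊤}

Merge at B8: IN[B8] = OUT[B4] ⊔ OUT[B7] = {a: ⊤, b: ⊤, c: ⊤, d: ⊤, e: ⊤, f: ⊤}
Applying B8's transfer function to that IN value gives OUT[B8] (row B8 above).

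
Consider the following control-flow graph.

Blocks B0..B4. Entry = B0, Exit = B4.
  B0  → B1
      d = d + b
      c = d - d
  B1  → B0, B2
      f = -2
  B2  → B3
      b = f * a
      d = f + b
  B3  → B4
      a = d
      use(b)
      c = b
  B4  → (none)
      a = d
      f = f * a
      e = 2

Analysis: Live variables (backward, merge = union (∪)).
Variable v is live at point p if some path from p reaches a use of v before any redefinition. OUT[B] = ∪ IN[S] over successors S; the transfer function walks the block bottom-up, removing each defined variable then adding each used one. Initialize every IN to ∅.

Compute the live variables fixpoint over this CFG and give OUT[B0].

Answer: {a, b, d}

Trace:
Per-block solution:
  B0: | IN={a, b, d} | OUT={a, b, d}
  B1: | IN={a, b, d} | OUT={a, b, d, f}
  B2: | IN={a, f} | OUT={b, d, f}
  B3: | IN={b, d, f} | OUT={d, f}
  B4: | IN={d, f} | OUT={}

Merge at B0: OUT[B0] = IN[B1] = {a, b, d}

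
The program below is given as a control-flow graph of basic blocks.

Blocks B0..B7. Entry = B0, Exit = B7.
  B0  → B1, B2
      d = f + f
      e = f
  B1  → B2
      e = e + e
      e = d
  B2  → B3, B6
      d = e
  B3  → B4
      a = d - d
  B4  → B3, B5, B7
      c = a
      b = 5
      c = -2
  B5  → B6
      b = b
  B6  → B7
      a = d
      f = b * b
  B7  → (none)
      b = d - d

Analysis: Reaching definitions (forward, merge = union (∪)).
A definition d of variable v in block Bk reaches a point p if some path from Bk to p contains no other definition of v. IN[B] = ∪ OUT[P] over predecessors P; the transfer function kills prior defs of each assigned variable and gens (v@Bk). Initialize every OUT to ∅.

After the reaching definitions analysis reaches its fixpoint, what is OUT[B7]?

Answer: {a@B3, a@B6, b@B7, c@B4, d@B2, e@B0, e@B1, f@B6}

Derivation:
Fixpoint table:
  B0: | IN={} | OUT={d@B0, e@B0}
  B1: | IN={d@B0, e@B0} | OUT={d@B0, e@B1}
  B2: | IN={d@B0, e@B0, e@B1} | OUT={d@B2, e@B0, e@B1}
  B3: | IN={a@B3, b@B4, c@B4, d@B2, e@B0, e@B1} | OUT={a@B3, b@B4, c@B4, d@B2, e@B0, e@B1}
  B4: | IN={a@B3, b@B4, c@B4, d@B2, e@B0, e@B1} | OUT={a@B3, b@B4, c@B4, d@B2, e@B0, e@B1}
  B5: | IN={a@B3, b@B4, c@B4, d@B2, e@B0, e@B1} | OUT={a@B3, b@B5, c@B4, d@B2, e@B0, e@B1}
  B6: | IN={a@B3, b@B5, c@B4, d@B2, e@B0, e@B1} | OUT={a@B6, b@B5, c@B4, d@B2, e@B0, e@B1, f@B6}
  B7: | IN={a@B3, a@B6, b@B4, b@B5, c@B4, d@B2, e@B0, e@B1, f@B6} | OUT={a@B3, a@B6, b@B7, c@B4, d@B2, e@B0, e@B1, f@B6}

Merge at B7: IN[B7] = OUT[B4] ⊔ OUT[B6] = {a@B3, a@B6, b@B4, b@B5, c@B4, d@B2, e@B0, e@B1, f@B6}
Applying B7's transfer function to that IN value gives OUT[B7] (row B7 above).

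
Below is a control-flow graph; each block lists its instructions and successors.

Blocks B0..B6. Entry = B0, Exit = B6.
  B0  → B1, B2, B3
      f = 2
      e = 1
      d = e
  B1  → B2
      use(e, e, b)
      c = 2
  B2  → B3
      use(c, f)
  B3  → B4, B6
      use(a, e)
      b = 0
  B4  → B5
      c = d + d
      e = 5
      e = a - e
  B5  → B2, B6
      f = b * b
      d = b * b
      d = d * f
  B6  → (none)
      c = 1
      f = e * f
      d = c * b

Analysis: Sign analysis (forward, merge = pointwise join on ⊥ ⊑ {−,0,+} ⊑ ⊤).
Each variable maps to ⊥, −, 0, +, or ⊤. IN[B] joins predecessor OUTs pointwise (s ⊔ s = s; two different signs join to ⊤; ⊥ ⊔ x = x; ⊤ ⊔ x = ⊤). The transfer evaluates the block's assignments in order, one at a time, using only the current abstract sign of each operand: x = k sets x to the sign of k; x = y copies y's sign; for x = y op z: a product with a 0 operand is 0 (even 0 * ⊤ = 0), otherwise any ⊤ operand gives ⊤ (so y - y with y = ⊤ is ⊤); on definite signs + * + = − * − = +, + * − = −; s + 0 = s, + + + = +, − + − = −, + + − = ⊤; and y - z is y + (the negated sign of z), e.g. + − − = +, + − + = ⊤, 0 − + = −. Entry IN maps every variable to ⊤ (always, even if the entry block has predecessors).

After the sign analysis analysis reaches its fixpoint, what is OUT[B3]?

Converged values:
  B0: | IN=(all ⊤) | OUT={d:+, e:+, f:+; rest ⊤}
  B1: | IN={d:+, e:+, f:+; rest ⊤} | OUT={c:+, d:+, e:+, f:+; rest ⊤}
  B2: | IN=(all ⊤) | OUT=(all ⊤)
  B3: | IN=(all ⊤) | OUT={b:0; rest ⊤}
  B4: | IN={b:0; rest ⊤} | OUT={b:0; rest ⊤}
  B5: | IN={b:0; rest ⊤} | OUT={b:0, d:0, f:0; rest ⊤}
  B6: | IN={b:0; rest ⊤} | OUT={b:0, c:+, d:0; rest ⊤}

Merge at B3: IN[B3] = OUT[B0] ⊔ OUT[B2] = {a: ⊤, b: ⊤, c: ⊤, d: ⊤, e: ⊤, f: ⊤}
Applying B3's transfer function to that IN value gives OUT[B3] (row B3 above).

Answer: {a: ⊤, b: 0, c: ⊤, d: ⊤, e: ⊤, f: ⊤}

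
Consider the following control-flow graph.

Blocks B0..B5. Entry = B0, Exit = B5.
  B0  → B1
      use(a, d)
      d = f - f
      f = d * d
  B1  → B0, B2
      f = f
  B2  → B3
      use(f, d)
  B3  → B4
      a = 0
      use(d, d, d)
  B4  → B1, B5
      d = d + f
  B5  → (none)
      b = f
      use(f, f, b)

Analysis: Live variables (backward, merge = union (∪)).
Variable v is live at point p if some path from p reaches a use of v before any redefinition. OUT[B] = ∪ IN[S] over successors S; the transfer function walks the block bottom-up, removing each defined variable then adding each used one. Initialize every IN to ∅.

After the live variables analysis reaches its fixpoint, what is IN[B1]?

Per-block solution:
  B0:   IN={a, d, f}   OUT={a, d, f}
  B1:   IN={a, d, f}   OUT={a, d, f}
  B2:   IN={d, f}   OUT={d, f}
  B3:   IN={d, f}   OUT={a, d, f}
  B4:   IN={a, d, f}   OUT={a, d, f}
  B5:   IN={f}   OUT={}

Merge at B1: OUT[B1] = IN[B0] ⊔ IN[B2] = {a, d, f}
Applying B1's transfer function to that OUT value gives IN[B1] (row B1 above).

Answer: {a, d, f}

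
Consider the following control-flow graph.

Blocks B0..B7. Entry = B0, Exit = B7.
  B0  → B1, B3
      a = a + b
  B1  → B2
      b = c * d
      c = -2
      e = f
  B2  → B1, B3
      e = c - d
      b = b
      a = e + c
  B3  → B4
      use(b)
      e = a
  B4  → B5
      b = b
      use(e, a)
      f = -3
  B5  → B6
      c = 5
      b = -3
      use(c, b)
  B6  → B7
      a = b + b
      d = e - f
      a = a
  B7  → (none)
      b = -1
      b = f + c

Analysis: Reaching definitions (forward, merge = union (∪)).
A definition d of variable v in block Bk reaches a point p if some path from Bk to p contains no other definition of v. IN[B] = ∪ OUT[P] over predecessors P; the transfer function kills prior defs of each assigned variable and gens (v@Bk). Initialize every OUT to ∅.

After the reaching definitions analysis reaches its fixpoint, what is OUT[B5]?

Answer: {a@B0, a@B2, b@B5, c@B5, e@B3, f@B4}

Derivation:
Fixpoint table:
  B0:  IN={}  OUT={a@B0}
  B1:  IN={a@B0, a@B2, b@B2, c@B1, e@B2}  OUT={a@B0, a@B2, b@B1, c@B1, e@B1}
  B2:  IN={a@B0, a@B2, b@B1, c@B1, e@B1}  OUT={a@B2, b@B2, c@B1, e@B2}
  B3:  IN={a@B0, a@B2, b@B2, c@B1, e@B2}  OUT={a@B0, a@B2, b@B2, c@B1, e@B3}
  B4:  IN={a@B0, a@B2, b@B2, c@B1, e@B3}  OUT={a@B0, a@B2, b@B4, c@B1, e@B3, f@B4}
  B5:  IN={a@B0, a@B2, b@B4, c@B1, e@B3, f@B4}  OUT={a@B0, a@B2, b@B5, c@B5, e@B3, f@B4}
  B6:  IN={a@B0, a@B2, b@B5, c@B5, e@B3, f@B4}  OUT={a@B6, b@B5, c@B5, d@B6, e@B3, f@B4}
  B7:  IN={a@B6, b@B5, c@B5, d@B6, e@B3, f@B4}  OUT={a@B6, b@B7, c@B5, d@B6, e@B3, f@B4}

Merge at B5: IN[B5] = OUT[B4] = {a@B0, a@B2, b@B4, c@B1, e@B3, f@B4}
Applying B5's transfer function to that IN value gives OUT[B5] (row B5 above).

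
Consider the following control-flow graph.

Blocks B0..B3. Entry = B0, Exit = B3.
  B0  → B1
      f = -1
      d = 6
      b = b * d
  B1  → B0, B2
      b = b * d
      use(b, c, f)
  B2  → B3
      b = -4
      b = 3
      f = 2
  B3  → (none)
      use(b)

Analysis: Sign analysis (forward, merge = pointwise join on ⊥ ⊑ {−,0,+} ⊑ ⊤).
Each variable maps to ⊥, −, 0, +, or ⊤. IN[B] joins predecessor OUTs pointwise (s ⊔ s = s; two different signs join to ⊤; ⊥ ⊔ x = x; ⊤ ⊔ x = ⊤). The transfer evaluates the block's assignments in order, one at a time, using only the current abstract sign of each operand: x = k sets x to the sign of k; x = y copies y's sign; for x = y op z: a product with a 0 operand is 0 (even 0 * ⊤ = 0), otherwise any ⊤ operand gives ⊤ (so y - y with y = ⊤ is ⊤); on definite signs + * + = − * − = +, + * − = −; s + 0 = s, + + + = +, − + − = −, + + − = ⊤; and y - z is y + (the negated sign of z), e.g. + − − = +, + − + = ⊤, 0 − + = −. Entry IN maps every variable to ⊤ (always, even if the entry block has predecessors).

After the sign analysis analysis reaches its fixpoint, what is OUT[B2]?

Answer: {a: ⊤, b: +, c: ⊤, d: +, e: ⊤, f: +}

Trace:
Fixpoint table:
  B0: | IN=(all ⊤) | OUT={d:+, f:-; rest ⊤}
  B1: | IN={d:+, f:-; rest ⊤} | OUT={d:+, f:-; rest ⊤}
  B2: | IN={d:+, f:-; rest ⊤} | OUT={b:+, d:+, f:+; rest ⊤}
  B3: | IN={b:+, d:+, f:+; rest ⊤} | OUT={b:+, d:+, f:+; rest ⊤}

Merge at B2: IN[B2] = OUT[B1] = {a: ⊤, b: ⊤, c: ⊤, d: +, e: ⊤, f: -}
Applying B2's transfer function to that IN value gives OUT[B2] (row B2 above).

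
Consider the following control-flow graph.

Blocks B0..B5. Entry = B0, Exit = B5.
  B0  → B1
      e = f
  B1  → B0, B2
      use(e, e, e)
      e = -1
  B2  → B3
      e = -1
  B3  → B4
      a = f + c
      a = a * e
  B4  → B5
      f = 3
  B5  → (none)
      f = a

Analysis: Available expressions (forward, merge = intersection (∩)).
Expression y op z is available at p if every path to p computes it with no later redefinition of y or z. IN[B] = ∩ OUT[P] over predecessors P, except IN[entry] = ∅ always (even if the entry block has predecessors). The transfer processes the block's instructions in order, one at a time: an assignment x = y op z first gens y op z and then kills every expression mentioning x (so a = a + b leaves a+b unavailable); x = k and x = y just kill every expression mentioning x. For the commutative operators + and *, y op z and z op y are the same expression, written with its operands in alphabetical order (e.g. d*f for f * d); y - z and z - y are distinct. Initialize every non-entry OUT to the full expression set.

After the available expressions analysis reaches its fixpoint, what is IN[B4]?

Answer: {c+f}

Working:
Converged values:
  B0:   IN={}   OUT={}
  B1:   IN={}   OUT={}
  B2:   IN={}   OUT={}
  B3:   IN={}   OUT={c+f}
  B4:   IN={c+f}   OUT={}
  B5:   IN={}   OUT={}

Merge at B4: IN[B4] = OUT[B3] = {c+f}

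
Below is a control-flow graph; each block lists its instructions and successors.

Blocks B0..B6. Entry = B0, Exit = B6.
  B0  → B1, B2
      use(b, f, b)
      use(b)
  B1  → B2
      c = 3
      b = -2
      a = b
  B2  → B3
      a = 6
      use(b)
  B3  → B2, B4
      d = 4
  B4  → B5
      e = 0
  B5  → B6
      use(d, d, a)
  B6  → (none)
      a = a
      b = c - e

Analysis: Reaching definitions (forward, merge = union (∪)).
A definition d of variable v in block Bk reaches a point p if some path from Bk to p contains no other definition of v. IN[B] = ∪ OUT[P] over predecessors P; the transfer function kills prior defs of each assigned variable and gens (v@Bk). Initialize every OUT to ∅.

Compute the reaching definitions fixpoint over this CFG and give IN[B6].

Converged values:
  B0: | IN={} | OUT={}
  B1: | IN={} | OUT={a@B1, b@B1, c@B1}
  B2: | IN={a@B1, a@B2, b@B1, c@B1, d@B3} | OUT={a@B2, b@B1, c@B1, d@B3}
  B3: | IN={a@B2, b@B1, c@B1, d@B3} | OUT={a@B2, b@B1, c@B1, d@B3}
  B4: | IN={a@B2, b@B1, c@B1, d@B3} | OUT={a@B2, b@B1, c@B1, d@B3, e@B4}
  B5: | IN={a@B2, b@B1, c@B1, d@B3, e@B4} | OUT={a@B2, b@B1, c@B1, d@B3, e@B4}
  B6: | IN={a@B2, b@B1, c@B1, d@B3, e@B4} | OUT={a@B6, b@B6, c@B1, d@B3, e@B4}

Merge at B6: IN[B6] = OUT[B5] = {a@B2, b@B1, c@B1, d@B3, e@B4}

Answer: {a@B2, b@B1, c@B1, d@B3, e@B4}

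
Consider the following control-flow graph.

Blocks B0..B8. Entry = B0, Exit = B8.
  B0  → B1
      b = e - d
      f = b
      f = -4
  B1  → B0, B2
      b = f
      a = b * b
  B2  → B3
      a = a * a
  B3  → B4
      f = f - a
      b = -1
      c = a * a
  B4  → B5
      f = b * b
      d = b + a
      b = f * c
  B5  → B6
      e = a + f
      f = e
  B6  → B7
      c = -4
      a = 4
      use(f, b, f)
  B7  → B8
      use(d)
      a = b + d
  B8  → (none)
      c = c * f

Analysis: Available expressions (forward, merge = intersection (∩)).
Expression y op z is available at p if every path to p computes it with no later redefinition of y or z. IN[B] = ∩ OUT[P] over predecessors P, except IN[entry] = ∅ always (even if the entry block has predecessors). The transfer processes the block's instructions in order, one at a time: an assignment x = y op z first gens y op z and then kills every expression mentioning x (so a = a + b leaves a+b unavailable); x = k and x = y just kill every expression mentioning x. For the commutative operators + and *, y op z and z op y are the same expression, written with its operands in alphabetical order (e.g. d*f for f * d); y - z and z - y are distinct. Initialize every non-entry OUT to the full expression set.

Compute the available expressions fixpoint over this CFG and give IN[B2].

Converged values:
  B0:   IN={}   OUT={e-d}
  B1:   IN={e-d}   OUT={b*b, e-d}
  B2:   IN={b*b, e-d}   OUT={b*b, e-d}
  B3:   IN={b*b, e-d}   OUT={a*a, e-d}
  B4:   IN={a*a, e-d}   OUT={a*a, c*f}
  B5:   IN={a*a, c*f}   OUT={a*a}
  B6:   IN={a*a}   OUT={}
  B7:   IN={}   OUT={b+d}
  B8:   IN={b+d}   OUT={b+d}

Merge at B2: IN[B2] = OUT[B1] = {b*b, e-d}

Answer: {b*b, e-d}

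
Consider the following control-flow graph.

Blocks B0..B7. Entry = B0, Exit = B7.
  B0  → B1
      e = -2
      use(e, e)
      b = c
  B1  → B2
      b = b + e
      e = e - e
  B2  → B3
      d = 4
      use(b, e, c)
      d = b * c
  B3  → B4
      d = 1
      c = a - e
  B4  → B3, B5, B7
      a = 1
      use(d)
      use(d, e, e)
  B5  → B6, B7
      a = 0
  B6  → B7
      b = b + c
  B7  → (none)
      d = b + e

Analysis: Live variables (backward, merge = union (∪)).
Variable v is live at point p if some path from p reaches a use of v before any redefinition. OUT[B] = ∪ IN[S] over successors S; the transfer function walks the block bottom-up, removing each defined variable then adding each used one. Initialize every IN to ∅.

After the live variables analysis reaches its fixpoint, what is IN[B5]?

Fixpoint table:
  B0:   IN={a, c}   OUT={a, b, c, e}
  B1:   IN={a, b, c, e}   OUT={a, b, c, e}
  B2:   IN={a, b, c, e}   OUT={a, b, e}
  B3:   IN={a, b, e}   OUT={b, c, d, e}
  B4:   IN={b, c, d, e}   OUT={a, b, c, e}
  B5:   IN={b, c, e}   OUT={b, c, e}
  B6:   IN={b, c, e}   OUT={b, e}
  B7:   IN={b, e}   OUT={}

Merge at B5: OUT[B5] = IN[B6] ⊔ IN[B7] = {b, c, e}
Applying B5's transfer function to that OUT value gives IN[B5] (row B5 above).

Answer: {b, c, e}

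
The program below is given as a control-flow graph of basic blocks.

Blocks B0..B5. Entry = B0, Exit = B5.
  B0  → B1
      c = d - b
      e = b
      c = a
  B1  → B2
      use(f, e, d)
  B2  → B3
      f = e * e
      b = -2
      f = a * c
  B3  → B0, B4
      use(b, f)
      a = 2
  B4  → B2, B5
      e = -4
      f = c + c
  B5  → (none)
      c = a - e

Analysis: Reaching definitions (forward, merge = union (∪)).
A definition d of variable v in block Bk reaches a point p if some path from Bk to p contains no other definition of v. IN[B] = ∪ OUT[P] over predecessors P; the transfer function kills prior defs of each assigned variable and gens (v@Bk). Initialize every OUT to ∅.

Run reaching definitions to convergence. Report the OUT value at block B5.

Fixpoint table:
  B0:   IN={a@B3, b@B2, c@B0, e@B0, e@B4, f@B2}   OUT={a@B3, b@B2, c@B0, e@B0, f@B2}
  B1:   IN={a@B3, b@B2, c@B0, e@B0, f@B2}   OUT={a@B3, b@B2, c@B0, e@B0, f@B2}
  B2:   IN={a@B3, b@B2, c@B0, e@B0, e@B4, f@B2, f@B4}   OUT={a@B3, b@B2, c@B0, e@B0, e@B4, f@B2}
  B3:   IN={a@B3, b@B2, c@B0, e@B0, e@B4, f@B2}   OUT={a@B3, b@B2, c@B0, e@B0, e@B4, f@B2}
  B4:   IN={a@B3, b@B2, c@B0, e@B0, e@B4, f@B2}   OUT={a@B3, b@B2, c@B0, e@B4, f@B4}
  B5:   IN={a@B3, b@B2, c@B0, e@B4, f@B4}   OUT={a@B3, b@B2, c@B5, e@B4, f@B4}

Merge at B5: IN[B5] = OUT[B4] = {a@B3, b@B2, c@B0, e@B4, f@B4}
Applying B5's transfer function to that IN value gives OUT[B5] (row B5 above).

Answer: {a@B3, b@B2, c@B5, e@B4, f@B4}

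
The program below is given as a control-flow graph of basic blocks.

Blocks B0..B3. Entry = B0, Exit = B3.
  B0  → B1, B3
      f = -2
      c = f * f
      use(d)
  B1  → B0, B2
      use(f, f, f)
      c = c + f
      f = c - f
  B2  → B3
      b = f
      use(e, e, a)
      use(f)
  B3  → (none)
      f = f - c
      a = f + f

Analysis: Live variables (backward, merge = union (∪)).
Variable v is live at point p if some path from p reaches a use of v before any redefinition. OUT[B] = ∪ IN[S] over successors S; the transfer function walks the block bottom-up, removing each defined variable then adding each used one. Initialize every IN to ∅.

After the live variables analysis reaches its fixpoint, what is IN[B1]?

Fixpoint table:
  B0:  IN={a, d, e}  OUT={a, c, d, e, f}
  B1:  IN={a, c, d, e, f}  OUT={a, c, d, e, f}
  B2:  IN={a, c, e, f}  OUT={c, f}
  B3:  IN={c, f}  OUT={}

Merge at B1: OUT[B1] = IN[B0] ⊔ IN[B2] = {a, c, d, e, f}
Applying B1's transfer function to that OUT value gives IN[B1] (row B1 above).

Answer: {a, c, d, e, f}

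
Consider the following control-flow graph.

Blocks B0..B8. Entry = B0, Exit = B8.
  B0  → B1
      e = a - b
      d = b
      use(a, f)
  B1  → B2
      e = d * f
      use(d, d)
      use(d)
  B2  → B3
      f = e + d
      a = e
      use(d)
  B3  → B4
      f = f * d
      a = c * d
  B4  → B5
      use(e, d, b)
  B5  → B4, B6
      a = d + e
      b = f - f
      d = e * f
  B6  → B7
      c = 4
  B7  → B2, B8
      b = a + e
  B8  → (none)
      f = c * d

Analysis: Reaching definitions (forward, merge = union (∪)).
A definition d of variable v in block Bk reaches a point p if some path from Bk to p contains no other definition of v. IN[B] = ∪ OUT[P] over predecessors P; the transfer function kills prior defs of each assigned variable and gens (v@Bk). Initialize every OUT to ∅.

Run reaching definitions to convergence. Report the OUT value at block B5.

Per-block solution:
  B0:  IN={}  OUT={d@B0, e@B0}
  B1:  IN={d@B0, e@B0}  OUT={d@B0, e@B1}
  B2:  IN={a@B5, b@B7, c@B6, d@B0, d@B5, e@B1, f@B3}  OUT={a@B2, b@B7, c@B6, d@B0, d@B5, e@B1, f@B2}
  B3:  IN={a@B2, b@B7, c@B6, d@B0, d@B5, e@B1, f@B2}  OUT={a@B3, b@B7, c@B6, d@B0, d@B5, e@B1, f@B3}
  B4:  IN={a@B3, a@B5, b@B5, b@B7, c@B6, d@B0, d@B5, e@B1, f@B3}  OUT={a@B3, a@B5, b@B5, b@B7, c@B6, d@B0, d@B5, e@B1, f@B3}
  B5:  IN={a@B3, a@B5, b@B5, b@B7, c@B6, d@B0, d@B5, e@B1, f@B3}  OUT={a@B5, b@B5, c@B6, d@B5, e@B1, f@B3}
  B6:  IN={a@B5, b@B5, c@B6, d@B5, e@B1, f@B3}  OUT={a@B5, b@B5, c@B6, d@B5, e@B1, f@B3}
  B7:  IN={a@B5, b@B5, c@B6, d@B5, e@B1, f@B3}  OUT={a@B5, b@B7, c@B6, d@B5, e@B1, f@B3}
  B8:  IN={a@B5, b@B7, c@B6, d@B5, e@B1, f@B3}  OUT={a@B5, b@B7, c@B6, d@B5, e@B1, f@B8}

Merge at B5: IN[B5] = OUT[B4] = {a@B3, a@B5, b@B5, b@B7, c@B6, d@B0, d@B5, e@B1, f@B3}
Applying B5's transfer function to that IN value gives OUT[B5] (row B5 above).

Answer: {a@B5, b@B5, c@B6, d@B5, e@B1, f@B3}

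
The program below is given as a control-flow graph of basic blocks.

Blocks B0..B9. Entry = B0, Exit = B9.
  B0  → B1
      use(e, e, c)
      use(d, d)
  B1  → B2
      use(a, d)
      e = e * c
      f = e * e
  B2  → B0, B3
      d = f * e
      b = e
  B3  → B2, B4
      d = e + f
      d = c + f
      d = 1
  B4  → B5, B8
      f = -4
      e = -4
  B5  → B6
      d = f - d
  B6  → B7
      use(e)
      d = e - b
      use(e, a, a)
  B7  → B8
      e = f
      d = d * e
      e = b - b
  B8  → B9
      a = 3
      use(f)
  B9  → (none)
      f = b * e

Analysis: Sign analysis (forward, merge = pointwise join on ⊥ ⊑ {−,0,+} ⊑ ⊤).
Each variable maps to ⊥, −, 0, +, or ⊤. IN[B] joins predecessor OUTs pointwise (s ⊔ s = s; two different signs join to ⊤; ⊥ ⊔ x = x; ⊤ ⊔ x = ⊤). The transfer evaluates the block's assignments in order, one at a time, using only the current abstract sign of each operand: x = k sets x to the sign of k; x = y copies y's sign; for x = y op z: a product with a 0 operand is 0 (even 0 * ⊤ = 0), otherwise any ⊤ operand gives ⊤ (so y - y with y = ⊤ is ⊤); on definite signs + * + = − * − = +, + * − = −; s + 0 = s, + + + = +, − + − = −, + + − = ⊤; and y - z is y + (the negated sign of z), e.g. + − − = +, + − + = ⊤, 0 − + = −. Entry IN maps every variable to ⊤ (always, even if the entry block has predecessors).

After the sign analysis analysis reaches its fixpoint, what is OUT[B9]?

Per-block solution:
  B0: | IN=(all ⊤) | OUT=(all ⊤)
  B1: | IN=(all ⊤) | OUT=(all ⊤)
  B2: | IN=(all ⊤) | OUT=(all ⊤)
  B3: | IN=(all ⊤) | OUT={d:+; rest ⊤}
  B4: | IN={d:+; rest ⊤} | OUT={d:+, e:-, f:-; rest ⊤}
  B5: | IN={d:+, e:-, f:-; rest ⊤} | OUT={d:-, e:-, f:-; rest ⊤}
  B6: | IN={d:-, e:-, f:-; rest ⊤} | OUT={e:-, f:-; rest ⊤}
  B7: | IN={e:-, f:-; rest ⊤} | OUT={f:-; rest ⊤}
  B8: | IN={f:-; rest ⊤} | OUT={a:+, f:-; rest ⊤}
  B9: | IN={a:+, f:-; rest ⊤} | OUT={a:+; rest ⊤}

Merge at B9: IN[B9] = OUT[B8] = {a: +, b: ⊤, c: ⊤, d: ⊤, e: ⊤, f: -}
Applying B9's transfer function to that IN value gives OUT[B9] (row B9 above).

Answer: {a: +, b: ⊤, c: ⊤, d: ⊤, e: ⊤, f: ⊤}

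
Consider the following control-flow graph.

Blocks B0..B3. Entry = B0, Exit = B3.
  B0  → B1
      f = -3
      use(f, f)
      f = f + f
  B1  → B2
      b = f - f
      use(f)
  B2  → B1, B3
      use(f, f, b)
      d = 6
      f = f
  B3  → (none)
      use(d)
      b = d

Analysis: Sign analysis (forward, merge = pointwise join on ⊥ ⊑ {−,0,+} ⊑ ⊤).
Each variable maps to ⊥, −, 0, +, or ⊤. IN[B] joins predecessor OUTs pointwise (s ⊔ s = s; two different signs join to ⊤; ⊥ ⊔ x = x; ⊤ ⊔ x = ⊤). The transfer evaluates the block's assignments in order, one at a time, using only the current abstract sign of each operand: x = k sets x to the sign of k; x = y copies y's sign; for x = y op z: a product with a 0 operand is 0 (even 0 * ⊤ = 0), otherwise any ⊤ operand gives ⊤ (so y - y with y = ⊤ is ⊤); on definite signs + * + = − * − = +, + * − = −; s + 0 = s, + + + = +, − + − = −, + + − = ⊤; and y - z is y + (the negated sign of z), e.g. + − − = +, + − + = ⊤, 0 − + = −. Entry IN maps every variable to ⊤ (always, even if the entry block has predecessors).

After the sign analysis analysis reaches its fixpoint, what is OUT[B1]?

Answer: {a: ⊤, b: ⊤, c: ⊤, d: ⊤, e: ⊤, f: -}

Working:
Converged values:
  B0:  IN=(all ⊤)  OUT={f:-; rest ⊤}
  B1:  IN={f:-; rest ⊤}  OUT={f:-; rest ⊤}
  B2:  IN={f:-; rest ⊤}  OUT={d:+, f:-; rest ⊤}
  B3:  IN={d:+, f:-; rest ⊤}  OUT={b:+, d:+, f:-; rest ⊤}

Merge at B1: IN[B1] = OUT[B0] ⊔ OUT[B2] = {a: ⊤, b: ⊤, c: ⊤, d: ⊤, e: ⊤, f: -}
Applying B1's transfer function to that IN value gives OUT[B1] (row B1 above).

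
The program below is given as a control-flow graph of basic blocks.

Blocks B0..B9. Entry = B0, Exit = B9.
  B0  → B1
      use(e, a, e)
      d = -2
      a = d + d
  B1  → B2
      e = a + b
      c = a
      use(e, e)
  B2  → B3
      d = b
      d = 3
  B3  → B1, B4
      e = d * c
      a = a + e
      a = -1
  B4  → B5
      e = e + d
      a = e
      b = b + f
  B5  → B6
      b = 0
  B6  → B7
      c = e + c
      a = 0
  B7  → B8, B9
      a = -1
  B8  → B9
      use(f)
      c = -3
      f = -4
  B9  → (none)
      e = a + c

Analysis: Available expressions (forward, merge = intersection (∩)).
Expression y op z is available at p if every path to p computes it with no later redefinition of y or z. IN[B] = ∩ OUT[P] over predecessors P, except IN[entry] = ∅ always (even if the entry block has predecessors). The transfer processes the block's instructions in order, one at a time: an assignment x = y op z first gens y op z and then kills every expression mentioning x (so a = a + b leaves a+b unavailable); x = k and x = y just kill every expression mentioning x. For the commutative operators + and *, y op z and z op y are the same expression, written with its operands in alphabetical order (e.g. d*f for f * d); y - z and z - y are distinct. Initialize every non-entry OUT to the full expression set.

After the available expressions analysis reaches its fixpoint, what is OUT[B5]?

Per-block solution:
  B0:  IN={}  OUT={d+d}
  B1:  IN={}  OUT={a+b}
  B2:  IN={a+b}  OUT={a+b}
  B3:  IN={a+b}  OUT={c*d}
  B4:  IN={c*d}  OUT={c*d}
  B5:  IN={c*d}  OUT={c*d}
  B6:  IN={c*d}  OUT={}
  B7:  IN={}  OUT={}
  B8:  IN={}  OUT={}
  B9:  IN={}  OUT={a+c}

Merge at B5: IN[B5] = OUT[B4] = {c*d}
Applying B5's transfer function to that IN value gives OUT[B5] (row B5 above).

Answer: {c*d}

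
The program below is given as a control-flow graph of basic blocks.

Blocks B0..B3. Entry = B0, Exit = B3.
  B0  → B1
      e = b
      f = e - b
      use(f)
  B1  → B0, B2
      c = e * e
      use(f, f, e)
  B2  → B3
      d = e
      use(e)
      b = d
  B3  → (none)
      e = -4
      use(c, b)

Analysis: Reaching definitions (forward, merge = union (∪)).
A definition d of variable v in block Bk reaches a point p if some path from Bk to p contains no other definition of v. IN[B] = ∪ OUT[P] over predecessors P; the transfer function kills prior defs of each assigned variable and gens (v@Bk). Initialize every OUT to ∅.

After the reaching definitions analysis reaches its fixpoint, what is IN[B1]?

Per-block solution:
  B0:   IN={c@B1, e@B0, f@B0}   OUT={c@B1, e@B0, f@B0}
  B1:   IN={c@B1, e@B0, f@B0}   OUT={c@B1, e@B0, f@B0}
  B2:   IN={c@B1, e@B0, f@B0}   OUT={b@B2, c@B1, d@B2, e@B0, f@B0}
  B3:   IN={b@B2, c@B1, d@B2, e@B0, f@B0}   OUT={b@B2, c@B1, d@B2, e@B3, f@B0}

Merge at B1: IN[B1] = OUT[B0] = {c@B1, e@B0, f@B0}

Answer: {c@B1, e@B0, f@B0}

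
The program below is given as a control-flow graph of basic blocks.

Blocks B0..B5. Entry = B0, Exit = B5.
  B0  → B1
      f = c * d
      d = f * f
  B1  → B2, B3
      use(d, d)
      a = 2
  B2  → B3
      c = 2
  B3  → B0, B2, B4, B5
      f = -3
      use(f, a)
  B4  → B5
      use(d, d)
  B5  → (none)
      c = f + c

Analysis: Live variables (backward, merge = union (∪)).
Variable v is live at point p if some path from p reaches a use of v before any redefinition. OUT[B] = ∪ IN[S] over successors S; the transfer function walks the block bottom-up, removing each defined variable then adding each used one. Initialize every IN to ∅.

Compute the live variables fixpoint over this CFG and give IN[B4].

Fixpoint table:
  B0:  IN={c, d}  OUT={c, d}
  B1:  IN={c, d}  OUT={a, c, d}
  B2:  IN={a, d}  OUT={a, c, d}
  B3:  IN={a, c, d}  OUT={a, c, d, f}
  B4:  IN={c, d, f}  OUT={c, f}
  B5:  IN={c, f}  OUT={}

Merge at B4: OUT[B4] = IN[B5] = {c, f}
Applying B4's transfer function to that OUT value gives IN[B4] (row B4 above).

Answer: {c, d, f}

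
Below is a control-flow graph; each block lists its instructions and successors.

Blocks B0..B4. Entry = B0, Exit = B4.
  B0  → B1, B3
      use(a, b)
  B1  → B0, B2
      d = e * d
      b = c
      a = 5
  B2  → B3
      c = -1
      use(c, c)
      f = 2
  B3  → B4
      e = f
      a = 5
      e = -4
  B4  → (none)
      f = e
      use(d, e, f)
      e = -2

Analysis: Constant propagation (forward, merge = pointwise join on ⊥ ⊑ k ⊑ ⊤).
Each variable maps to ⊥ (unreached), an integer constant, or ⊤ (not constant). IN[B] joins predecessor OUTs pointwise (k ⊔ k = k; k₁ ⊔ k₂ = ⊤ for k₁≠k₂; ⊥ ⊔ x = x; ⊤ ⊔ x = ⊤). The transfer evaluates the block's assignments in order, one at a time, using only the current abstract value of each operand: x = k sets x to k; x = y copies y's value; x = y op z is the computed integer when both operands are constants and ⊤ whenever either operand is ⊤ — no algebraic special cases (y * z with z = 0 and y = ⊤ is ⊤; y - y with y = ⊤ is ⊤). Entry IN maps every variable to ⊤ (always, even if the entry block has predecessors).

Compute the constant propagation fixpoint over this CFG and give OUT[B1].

Per-block solution:
  B0:   IN=(all ⊤)   OUT=(all ⊤)
  B1:   IN=(all ⊤)   OUT={a:5; rest ⊤}
  B2:   IN={a:5; rest ⊤}   OUT={a:5, c:-1, f:2; rest ⊤}
  B3:   IN=(all ⊤)   OUT={a:5, e:-4; rest ⊤}
  B4:   IN={a:5, e:-4; rest ⊤}   OUT={a:5, e:-2, f:-4; rest ⊤}

Merge at B1: IN[B1] = OUT[B0] = {a: ⊤, b: ⊤, c: ⊤, d: ⊤, e: ⊤, f: ⊤}
Applying B1's transfer function to that IN value gives OUT[B1] (row B1 above).

Answer: {a: 5, b: ⊤, c: ⊤, d: ⊤, e: ⊤, f: ⊤}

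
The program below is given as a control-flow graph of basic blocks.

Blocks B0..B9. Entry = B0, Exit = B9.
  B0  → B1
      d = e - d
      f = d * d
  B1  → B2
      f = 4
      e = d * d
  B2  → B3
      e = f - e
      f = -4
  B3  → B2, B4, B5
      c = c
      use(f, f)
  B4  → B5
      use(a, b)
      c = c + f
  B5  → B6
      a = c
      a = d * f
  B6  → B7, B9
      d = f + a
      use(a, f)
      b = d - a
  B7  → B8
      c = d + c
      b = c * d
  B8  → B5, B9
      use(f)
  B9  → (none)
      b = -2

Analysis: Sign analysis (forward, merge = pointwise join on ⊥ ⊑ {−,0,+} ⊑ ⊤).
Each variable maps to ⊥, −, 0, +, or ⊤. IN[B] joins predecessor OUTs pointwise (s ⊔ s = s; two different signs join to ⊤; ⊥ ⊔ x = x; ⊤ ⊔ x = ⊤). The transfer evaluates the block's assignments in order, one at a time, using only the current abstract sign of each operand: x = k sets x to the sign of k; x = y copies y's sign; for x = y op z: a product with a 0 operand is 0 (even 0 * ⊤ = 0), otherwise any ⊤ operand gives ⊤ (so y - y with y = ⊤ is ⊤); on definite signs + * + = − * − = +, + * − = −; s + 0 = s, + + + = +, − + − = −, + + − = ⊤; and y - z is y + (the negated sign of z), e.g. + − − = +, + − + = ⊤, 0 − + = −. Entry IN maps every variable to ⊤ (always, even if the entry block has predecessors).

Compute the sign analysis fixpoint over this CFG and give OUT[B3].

Answer: {a: ⊤, b: ⊤, c: ⊤, d: ⊤, e: ⊤, f: -}

Trace:
Converged values:
  B0: | IN=(all ⊤) | OUT=(all ⊤)
  B1: | IN=(all ⊤) | OUT={f:+; rest ⊤}
  B2: | IN=(all ⊤) | OUT={f:-; rest ⊤}
  B3: | IN={f:-; rest ⊤} | OUT={f:-; rest ⊤}
  B4: | IN={f:-; rest ⊤} | OUT={f:-; rest ⊤}
  B5: | IN={f:-; rest ⊤} | OUT={f:-; rest ⊤}
  B6: | IN={f:-; rest ⊤} | OUT={f:-; rest ⊤}
  B7: | IN={f:-; rest ⊤} | OUT={f:-; rest ⊤}
  B8: | IN={f:-; rest ⊤} | OUT={f:-; rest ⊤}
  B9: | IN={f:-; rest ⊤} | OUT={b:-, f:-; rest ⊤}

Merge at B3: IN[B3] = OUT[B2] = {a: ⊤, b: ⊤, c: ⊤, d: ⊤, e: ⊤, f: -}
Applying B3's transfer function to that IN value gives OUT[B3] (row B3 above).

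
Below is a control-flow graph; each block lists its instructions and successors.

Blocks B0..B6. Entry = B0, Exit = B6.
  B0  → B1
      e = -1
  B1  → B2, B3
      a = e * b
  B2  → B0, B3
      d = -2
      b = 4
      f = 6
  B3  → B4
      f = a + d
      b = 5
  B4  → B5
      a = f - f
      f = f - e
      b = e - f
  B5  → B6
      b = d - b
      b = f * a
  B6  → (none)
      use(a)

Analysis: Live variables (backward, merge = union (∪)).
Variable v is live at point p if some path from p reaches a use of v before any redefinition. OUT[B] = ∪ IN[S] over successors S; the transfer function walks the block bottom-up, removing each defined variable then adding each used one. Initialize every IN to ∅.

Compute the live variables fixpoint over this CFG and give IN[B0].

Answer: {b, d}

Derivation:
Fixpoint table:
  B0: | IN={b, d} | OUT={b, d, e}
  B1: | IN={b, d, e} | OUT={a, d, e}
  B2: | IN={a, e} | OUT={a, b, d, e}
  B3: | IN={a, d, e} | OUT={d, e, f}
  B4: | IN={d, e, f} | OUT={a, b, d, f}
  B5: | IN={a, b, d, f} | OUT={a}
  B6: | IN={a} | OUT={}

Merge at B0: OUT[B0] = IN[B1] = {b, d, e}
Applying B0's transfer function to that OUT value gives IN[B0] (row B0 above).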